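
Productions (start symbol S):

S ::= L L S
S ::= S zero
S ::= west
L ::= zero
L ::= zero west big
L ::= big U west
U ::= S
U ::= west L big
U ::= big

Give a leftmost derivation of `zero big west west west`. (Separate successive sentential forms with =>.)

S => L L S => zero L S => zero big U west S => zero big S west S => zero big west west S => zero big west west west

S => L L S   [S ::= L L S]
L L S => zero L S   [L ::= zero]
zero L S => zero big U west S   [L ::= big U west]
zero big U west S => zero big S west S   [U ::= S]
zero big S west S => zero big west west S   [S ::= west]
zero big west west S => zero big west west west   [S ::= west]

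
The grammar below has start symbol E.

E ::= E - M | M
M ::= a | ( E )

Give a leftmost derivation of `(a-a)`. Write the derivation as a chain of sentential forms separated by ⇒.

E ⇒ M   [E ::= M]
M ⇒ (E)   [M ::= ( E )]
(E) ⇒ (E-M)   [E ::= E - M]
(E-M) ⇒ (M-M)   [E ::= M]
(M-M) ⇒ (a-M)   [M ::= a]
(a-M) ⇒ (a-a)   [M ::= a]

E⇒M⇒(E)⇒(E-M)⇒(M-M)⇒(a-M)⇒(a-a)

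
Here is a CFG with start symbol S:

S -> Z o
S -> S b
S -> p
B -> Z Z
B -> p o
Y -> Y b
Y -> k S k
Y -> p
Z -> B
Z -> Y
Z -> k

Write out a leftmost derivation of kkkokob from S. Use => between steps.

S=>Sb=>Zob=>Yob=>kSkob=>kZokob=>kBokob=>kZZokob=>kkZokob=>kkkokob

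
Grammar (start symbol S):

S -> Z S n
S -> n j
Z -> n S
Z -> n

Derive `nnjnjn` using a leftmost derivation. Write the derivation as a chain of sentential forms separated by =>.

S => ZSn   [S -> Z S n]
ZSn => nSSn   [Z -> n S]
nSSn => nnjSn   [S -> n j]
nnjSn => nnjnjn   [S -> n j]

S=>ZSn=>nSSn=>nnjSn=>nnjnjn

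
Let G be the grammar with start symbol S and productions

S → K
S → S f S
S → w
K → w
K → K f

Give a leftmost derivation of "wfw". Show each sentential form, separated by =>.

S => SfS => wfS => wfK => wfw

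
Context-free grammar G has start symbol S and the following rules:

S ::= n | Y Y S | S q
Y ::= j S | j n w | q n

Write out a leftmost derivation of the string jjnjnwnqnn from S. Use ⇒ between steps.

S ⇒ YYS   [S ::= Y Y S]
YYS ⇒ jSYS   [Y ::= j S]
jSYS ⇒ jYYSYS   [S ::= Y Y S]
jYYSYS ⇒ jjSYSYS   [Y ::= j S]
jjSYSYS ⇒ jjnYSYS   [S ::= n]
jjnYSYS ⇒ jjnjnwSYS   [Y ::= j n w]
jjnjnwSYS ⇒ jjnjnwnYS   [S ::= n]
jjnjnwnYS ⇒ jjnjnwnqnS   [Y ::= q n]
jjnjnwnqnS ⇒ jjnjnwnqnn   [S ::= n]

S ⇒ YYS ⇒ jSYS ⇒ jYYSYS ⇒ jjSYSYS ⇒ jjnYSYS ⇒ jjnjnwSYS ⇒ jjnjnwnYS ⇒ jjnjnwnqnS ⇒ jjnjnwnqnn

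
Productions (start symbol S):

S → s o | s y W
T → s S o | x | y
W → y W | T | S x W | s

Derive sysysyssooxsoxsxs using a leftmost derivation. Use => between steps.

S => syW => sySxW => sysyWxW => sysySxWxW => sysysyWxWxW => sysysyTxWxW => sysysysSoxWxW => sysysyssooxWxW => sysysyssooxSxWxW => sysysyssooxsoxWxW => sysysyssooxsoxsxW => sysysyssooxsoxsxs

S => syW   [S → s y W]
syW => sySxW   [W → S x W]
sySxW => sysyWxW   [S → s y W]
sysyWxW => sysySxWxW   [W → S x W]
sysySxWxW => sysysyWxWxW   [S → s y W]
sysysyWxWxW => sysysyTxWxW   [W → T]
sysysyTxWxW => sysysysSoxWxW   [T → s S o]
sysysysSoxWxW => sysysyssooxWxW   [S → s o]
sysysyssooxWxW => sysysyssooxSxWxW   [W → S x W]
sysysyssooxSxWxW => sysysyssooxsoxWxW   [S → s o]
sysysyssooxsoxWxW => sysysyssooxsoxsxW   [W → s]
sysysyssooxsoxsxW => sysysyssooxsoxsxs   [W → s]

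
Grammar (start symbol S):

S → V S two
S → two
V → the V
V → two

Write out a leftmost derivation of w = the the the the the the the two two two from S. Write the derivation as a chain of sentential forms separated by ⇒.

S ⇒ V S two ⇒ the V S two ⇒ the the V S two ⇒ the the the V S two ⇒ the the the the V S two ⇒ the the the the the V S two ⇒ the the the the the the V S two ⇒ the the the the the the the V S two ⇒ the the the the the the the two S two ⇒ the the the the the the the two two two

S ⇒ V S two   [S → V S two]
V S two ⇒ the V S two   [V → the V]
the V S two ⇒ the the V S two   [V → the V]
the the V S two ⇒ the the the V S two   [V → the V]
the the the V S two ⇒ the the the the V S two   [V → the V]
the the the the V S two ⇒ the the the the the V S two   [V → the V]
the the the the the V S two ⇒ the the the the the the V S two   [V → the V]
the the the the the the V S two ⇒ the the the the the the the V S two   [V → the V]
the the the the the the the V S two ⇒ the the the the the the the two S two   [V → two]
the the the the the the the two S two ⇒ the the the the the the the two two two   [S → two]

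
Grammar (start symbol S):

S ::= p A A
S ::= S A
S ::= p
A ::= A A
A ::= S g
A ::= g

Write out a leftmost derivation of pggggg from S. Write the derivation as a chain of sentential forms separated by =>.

S => SA => pAAA => pAAAA => pAAAAA => pgAAAA => pggAAA => pgggAA => pggggA => pggggg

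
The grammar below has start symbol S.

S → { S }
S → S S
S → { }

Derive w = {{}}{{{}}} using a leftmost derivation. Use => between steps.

S => SS => {S}S => {{}}S => {{}}{S} => {{}}{{S}} => {{}}{{{}}}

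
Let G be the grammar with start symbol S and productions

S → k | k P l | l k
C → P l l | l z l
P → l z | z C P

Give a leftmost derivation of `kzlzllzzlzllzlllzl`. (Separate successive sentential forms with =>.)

S => kPl => kzCPl => kzPllPl => kzlzllPl => kzlzllzCPl => kzlzllzPllPl => kzlzllzzCPllPl => kzlzllzzlzlPllPl => kzlzllzzlzllzllPl => kzlzllzzlzllzlllzl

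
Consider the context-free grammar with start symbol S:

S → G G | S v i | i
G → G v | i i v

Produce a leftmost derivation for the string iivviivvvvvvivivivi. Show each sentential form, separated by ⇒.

S ⇒ Svi ⇒ Svivi ⇒ Svivivi ⇒ Svivivivi ⇒ GGvivivivi ⇒ GvGvivivivi ⇒ iivvGvivivivi ⇒ iivvGvvivivivi ⇒ iivvGvvvivivivi ⇒ iivvGvvvvivivivi ⇒ iivvGvvvvvivivivi ⇒ iivviivvvvvvivivivi

S ⇒ Svi   [S → S v i]
Svi ⇒ Svivi   [S → S v i]
Svivi ⇒ Svivivi   [S → S v i]
Svivivi ⇒ Svivivivi   [S → S v i]
Svivivivi ⇒ GGvivivivi   [S → G G]
GGvivivivi ⇒ GvGvivivivi   [G → G v]
GvGvivivivi ⇒ iivvGvivivivi   [G → i i v]
iivvGvivivivi ⇒ iivvGvvivivivi   [G → G v]
iivvGvvivivivi ⇒ iivvGvvvivivivi   [G → G v]
iivvGvvvivivivi ⇒ iivvGvvvvivivivi   [G → G v]
iivvGvvvvivivivi ⇒ iivvGvvvvvivivivi   [G → G v]
iivvGvvvvvivivivi ⇒ iivviivvvvvvivivivi   [G → i i v]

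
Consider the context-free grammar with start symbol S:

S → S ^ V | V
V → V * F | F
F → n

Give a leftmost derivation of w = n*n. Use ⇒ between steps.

S ⇒ V   [S → V]
V ⇒ V*F   [V → V * F]
V*F ⇒ F*F   [V → F]
F*F ⇒ n*F   [F → n]
n*F ⇒ n*n   [F → n]

S ⇒ V ⇒ V*F ⇒ F*F ⇒ n*F ⇒ n*n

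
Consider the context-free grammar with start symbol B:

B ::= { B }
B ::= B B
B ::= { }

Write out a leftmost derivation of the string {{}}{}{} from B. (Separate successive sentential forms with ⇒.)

B ⇒ BB ⇒ BBB ⇒ {B}BB ⇒ {{}}BB ⇒ {{}}{}B ⇒ {{}}{}{}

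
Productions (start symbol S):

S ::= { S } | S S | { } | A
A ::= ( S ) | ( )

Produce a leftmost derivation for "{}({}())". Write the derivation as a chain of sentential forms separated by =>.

S => SS => {}S => {}A => {}(S) => {}(SS) => {}({}S) => {}({}A) => {}({}())

S => SS   [S ::= S S]
SS => {}S   [S ::= { }]
{}S => {}A   [S ::= A]
{}A => {}(S)   [A ::= ( S )]
{}(S) => {}(SS)   [S ::= S S]
{}(SS) => {}({}S)   [S ::= { }]
{}({}S) => {}({}A)   [S ::= A]
{}({}A) => {}({}())   [A ::= ( )]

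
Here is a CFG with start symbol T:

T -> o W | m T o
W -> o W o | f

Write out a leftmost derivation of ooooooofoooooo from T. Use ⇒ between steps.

T ⇒ oW ⇒ ooWo ⇒ oooWoo ⇒ ooooWooo ⇒ oooooWoooo ⇒ ooooooWooooo ⇒ oooooooWoooooo ⇒ ooooooofoooooo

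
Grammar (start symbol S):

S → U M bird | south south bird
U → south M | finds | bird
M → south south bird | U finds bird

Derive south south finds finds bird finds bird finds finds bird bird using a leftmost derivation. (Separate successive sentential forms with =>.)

S => U M bird => south M M bird => south U finds bird M bird => south south M finds bird M bird => south south U finds bird finds bird M bird => south south finds finds bird finds bird M bird => south south finds finds bird finds bird U finds bird bird => south south finds finds bird finds bird finds finds bird bird

S => U M bird   [S → U M bird]
U M bird => south M M bird   [U → south M]
south M M bird => south U finds bird M bird   [M → U finds bird]
south U finds bird M bird => south south M finds bird M bird   [U → south M]
south south M finds bird M bird => south south U finds bird finds bird M bird   [M → U finds bird]
south south U finds bird finds bird M bird => south south finds finds bird finds bird M bird   [U → finds]
south south finds finds bird finds bird M bird => south south finds finds bird finds bird U finds bird bird   [M → U finds bird]
south south finds finds bird finds bird U finds bird bird => south south finds finds bird finds bird finds finds bird bird   [U → finds]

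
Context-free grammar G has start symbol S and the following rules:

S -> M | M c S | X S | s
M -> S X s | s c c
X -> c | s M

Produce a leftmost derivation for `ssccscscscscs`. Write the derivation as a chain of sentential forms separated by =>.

S=>McS=>SXscS=>McSXscS=>SXscSXscS=>XSXscSXscS=>sMSXscSXscS=>ssccSXscSXscS=>ssccsXscSXscS=>ssccscscSXscS=>ssccscscsXscS=>ssccscscscscS=>ssccscscscscs

S => McS   [S -> M c S]
McS => SXscS   [M -> S X s]
SXscS => McSXscS   [S -> M c S]
McSXscS => SXscSXscS   [M -> S X s]
SXscSXscS => XSXscSXscS   [S -> X S]
XSXscSXscS => sMSXscSXscS   [X -> s M]
sMSXscSXscS => ssccSXscSXscS   [M -> s c c]
ssccSXscSXscS => ssccsXscSXscS   [S -> s]
ssccsXscSXscS => ssccscscSXscS   [X -> c]
ssccscscSXscS => ssccscscsXscS   [S -> s]
ssccscscsXscS => ssccscscscscS   [X -> c]
ssccscscscscS => ssccscscscscs   [S -> s]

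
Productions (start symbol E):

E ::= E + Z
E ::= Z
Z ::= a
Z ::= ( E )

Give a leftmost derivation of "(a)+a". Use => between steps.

E => E+Z   [E ::= E + Z]
E+Z => Z+Z   [E ::= Z]
Z+Z => (E)+Z   [Z ::= ( E )]
(E)+Z => (Z)+Z   [E ::= Z]
(Z)+Z => (a)+Z   [Z ::= a]
(a)+Z => (a)+a   [Z ::= a]

E=>E+Z=>Z+Z=>(E)+Z=>(Z)+Z=>(a)+Z=>(a)+a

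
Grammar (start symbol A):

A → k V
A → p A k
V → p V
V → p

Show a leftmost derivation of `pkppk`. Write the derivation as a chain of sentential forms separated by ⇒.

A⇒pAk⇒pkVk⇒pkpVk⇒pkppk

A ⇒ pAk   [A → p A k]
pAk ⇒ pkVk   [A → k V]
pkVk ⇒ pkpVk   [V → p V]
pkpVk ⇒ pkppk   [V → p]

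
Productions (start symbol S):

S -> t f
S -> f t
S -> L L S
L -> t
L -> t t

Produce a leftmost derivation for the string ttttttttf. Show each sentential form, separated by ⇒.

S ⇒ LLS   [S -> L L S]
LLS ⇒ tLS   [L -> t]
tLS ⇒ tttS   [L -> t t]
tttS ⇒ tttLLS   [S -> L L S]
tttLLS ⇒ tttttLS   [L -> t t]
tttttLS ⇒ tttttttS   [L -> t t]
tttttttS ⇒ ttttttttf   [S -> t f]

S ⇒ LLS ⇒ tLS ⇒ tttS ⇒ tttLLS ⇒ tttttLS ⇒ tttttttS ⇒ ttttttttf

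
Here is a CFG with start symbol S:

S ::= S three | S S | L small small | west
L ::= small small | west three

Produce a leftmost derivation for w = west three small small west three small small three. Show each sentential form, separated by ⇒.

S ⇒ S S ⇒ L small small S ⇒ west three small small S ⇒ west three small small S three ⇒ west three small small L small small three ⇒ west three small small west three small small three

S ⇒ S S   [S ::= S S]
S S ⇒ L small small S   [S ::= L small small]
L small small S ⇒ west three small small S   [L ::= west three]
west three small small S ⇒ west three small small S three   [S ::= S three]
west three small small S three ⇒ west three small small L small small three   [S ::= L small small]
west three small small L small small three ⇒ west three small small west three small small three   [L ::= west three]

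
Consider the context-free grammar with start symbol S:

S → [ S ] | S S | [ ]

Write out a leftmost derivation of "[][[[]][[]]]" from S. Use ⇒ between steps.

S ⇒ SS ⇒ []S ⇒ [][S] ⇒ [][SS] ⇒ [][[S]S] ⇒ [][[[]]S] ⇒ [][[[]][S]] ⇒ [][[[]][[]]]

S ⇒ SS   [S → S S]
SS ⇒ []S   [S → [ ]]
[]S ⇒ [][S]   [S → [ S ]]
[][S] ⇒ [][SS]   [S → S S]
[][SS] ⇒ [][[S]S]   [S → [ S ]]
[][[S]S] ⇒ [][[[]]S]   [S → [ ]]
[][[[]]S] ⇒ [][[[]][S]]   [S → [ S ]]
[][[[]][S]] ⇒ [][[[]][[]]]   [S → [ ]]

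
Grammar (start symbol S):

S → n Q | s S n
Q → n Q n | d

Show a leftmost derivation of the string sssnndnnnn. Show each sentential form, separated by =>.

S => sSn   [S → s S n]
sSn => ssSnn   [S → s S n]
ssSnn => sssSnnn   [S → s S n]
sssSnnn => sssnQnnn   [S → n Q]
sssnQnnn => sssnnQnnnn   [Q → n Q n]
sssnnQnnnn => sssnndnnnn   [Q → d]

S => sSn => ssSnn => sssSnnn => sssnQnnn => sssnnQnnnn => sssnndnnnn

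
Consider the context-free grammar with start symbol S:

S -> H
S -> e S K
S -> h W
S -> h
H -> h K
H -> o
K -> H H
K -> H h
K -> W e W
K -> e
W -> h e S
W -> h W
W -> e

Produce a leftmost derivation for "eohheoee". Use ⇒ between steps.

S ⇒ eSK   [S -> e S K]
eSK ⇒ eHK   [S -> H]
eHK ⇒ eoK   [H -> o]
eoK ⇒ eoWeW   [K -> W e W]
eoWeW ⇒ eohWeW   [W -> h W]
eohWeW ⇒ eohheSeW   [W -> h e S]
eohheSeW ⇒ eohheHeW   [S -> H]
eohheHeW ⇒ eohheoeW   [H -> o]
eohheoeW ⇒ eohheoee   [W -> e]

S ⇒ eSK ⇒ eHK ⇒ eoK ⇒ eoWeW ⇒ eohWeW ⇒ eohheSeW ⇒ eohheHeW ⇒ eohheoeW ⇒ eohheoee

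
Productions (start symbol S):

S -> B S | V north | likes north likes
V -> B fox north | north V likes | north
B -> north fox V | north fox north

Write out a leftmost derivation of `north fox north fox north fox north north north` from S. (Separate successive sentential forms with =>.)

S => B S   [S -> B S]
B S => north fox V S   [B -> north fox V]
north fox V S => north fox B fox north S   [V -> B fox north]
north fox B fox north S => north fox north fox north fox north S   [B -> north fox north]
north fox north fox north fox north S => north fox north fox north fox north V north   [S -> V north]
north fox north fox north fox north V north => north fox north fox north fox north north north   [V -> north]

S => B S => north fox V S => north fox B fox north S => north fox north fox north fox north S => north fox north fox north fox north V north => north fox north fox north fox north north north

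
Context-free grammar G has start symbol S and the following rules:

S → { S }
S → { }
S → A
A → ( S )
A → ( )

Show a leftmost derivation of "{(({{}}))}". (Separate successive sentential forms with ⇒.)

S ⇒ {S} ⇒ {A} ⇒ {(S)} ⇒ {(A)} ⇒ {((S))} ⇒ {(({S}))} ⇒ {(({{}}))}

S ⇒ {S}   [S → { S }]
{S} ⇒ {A}   [S → A]
{A} ⇒ {(S)}   [A → ( S )]
{(S)} ⇒ {(A)}   [S → A]
{(A)} ⇒ {((S))}   [A → ( S )]
{((S))} ⇒ {(({S}))}   [S → { S }]
{(({S}))} ⇒ {(({{}}))}   [S → { }]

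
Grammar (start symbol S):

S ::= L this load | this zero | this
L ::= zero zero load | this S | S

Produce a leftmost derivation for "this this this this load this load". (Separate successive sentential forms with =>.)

S => L this load   [S ::= L this load]
L this load => this S this load   [L ::= this S]
this S this load => this L this load this load   [S ::= L this load]
this L this load this load => this this S this load this load   [L ::= this S]
this this S this load this load => this this this this load this load   [S ::= this]

S => L this load => this S this load => this L this load this load => this this S this load this load => this this this this load this load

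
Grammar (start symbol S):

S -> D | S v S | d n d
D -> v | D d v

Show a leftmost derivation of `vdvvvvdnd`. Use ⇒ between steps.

S ⇒ SvS ⇒ DvS ⇒ DdvvS ⇒ vdvvS ⇒ vdvvSvS ⇒ vdvvDvS ⇒ vdvvvvS ⇒ vdvvvvdnd

S ⇒ SvS   [S -> S v S]
SvS ⇒ DvS   [S -> D]
DvS ⇒ DdvvS   [D -> D d v]
DdvvS ⇒ vdvvS   [D -> v]
vdvvS ⇒ vdvvSvS   [S -> S v S]
vdvvSvS ⇒ vdvvDvS   [S -> D]
vdvvDvS ⇒ vdvvvvS   [D -> v]
vdvvvvS ⇒ vdvvvvdnd   [S -> d n d]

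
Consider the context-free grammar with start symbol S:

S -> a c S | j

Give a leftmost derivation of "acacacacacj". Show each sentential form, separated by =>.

S => acS => acacS => acacacS => acacacacS => acacacacacS => acacacacacj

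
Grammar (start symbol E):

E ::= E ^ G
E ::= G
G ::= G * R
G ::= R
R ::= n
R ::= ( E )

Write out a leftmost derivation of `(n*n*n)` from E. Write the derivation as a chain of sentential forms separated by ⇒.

E ⇒ G ⇒ R ⇒ (E) ⇒ (G) ⇒ (G*R) ⇒ (G*R*R) ⇒ (R*R*R) ⇒ (n*R*R) ⇒ (n*n*R) ⇒ (n*n*n)

E ⇒ G   [E ::= G]
G ⇒ R   [G ::= R]
R ⇒ (E)   [R ::= ( E )]
(E) ⇒ (G)   [E ::= G]
(G) ⇒ (G*R)   [G ::= G * R]
(G*R) ⇒ (G*R*R)   [G ::= G * R]
(G*R*R) ⇒ (R*R*R)   [G ::= R]
(R*R*R) ⇒ (n*R*R)   [R ::= n]
(n*R*R) ⇒ (n*n*R)   [R ::= n]
(n*n*R) ⇒ (n*n*n)   [R ::= n]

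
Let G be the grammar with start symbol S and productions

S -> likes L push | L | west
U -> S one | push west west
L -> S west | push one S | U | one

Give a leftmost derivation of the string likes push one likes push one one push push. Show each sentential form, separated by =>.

S => likes L push => likes push one S push => likes push one likes L push push => likes push one likes push one S push push => likes push one likes push one L push push => likes push one likes push one one push push

S => likes L push   [S -> likes L push]
likes L push => likes push one S push   [L -> push one S]
likes push one S push => likes push one likes L push push   [S -> likes L push]
likes push one likes L push push => likes push one likes push one S push push   [L -> push one S]
likes push one likes push one S push push => likes push one likes push one L push push   [S -> L]
likes push one likes push one L push push => likes push one likes push one one push push   [L -> one]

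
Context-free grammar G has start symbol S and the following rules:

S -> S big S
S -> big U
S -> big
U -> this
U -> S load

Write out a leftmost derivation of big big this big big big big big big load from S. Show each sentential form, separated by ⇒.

S ⇒ big U   [S -> big U]
big U ⇒ big S load   [U -> S load]
big S load ⇒ big S big S load   [S -> S big S]
big S big S load ⇒ big S big S big S load   [S -> S big S]
big S big S big S load ⇒ big big U big S big S load   [S -> big U]
big big U big S big S load ⇒ big big this big S big S load   [U -> this]
big big this big S big S load ⇒ big big this big S big S big S load   [S -> S big S]
big big this big S big S big S load ⇒ big big this big big big S big S load   [S -> big]
big big this big big big S big S load ⇒ big big this big big big big big S load   [S -> big]
big big this big big big big big S load ⇒ big big this big big big big big big load   [S -> big]

S ⇒ big U ⇒ big S load ⇒ big S big S load ⇒ big S big S big S load ⇒ big big U big S big S load ⇒ big big this big S big S load ⇒ big big this big S big S big S load ⇒ big big this big big big S big S load ⇒ big big this big big big big big S load ⇒ big big this big big big big big big load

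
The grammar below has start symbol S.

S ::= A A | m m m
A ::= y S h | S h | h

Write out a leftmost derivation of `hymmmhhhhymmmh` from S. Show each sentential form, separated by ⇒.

S ⇒ AA   [S ::= A A]
AA ⇒ ShA   [A ::= S h]
ShA ⇒ AAhA   [S ::= A A]
AAhA ⇒ hAhA   [A ::= h]
hAhA ⇒ hShhA   [A ::= S h]
hShhA ⇒ hAAhhA   [S ::= A A]
hAAhhA ⇒ hyShAhhA   [A ::= y S h]
hyShAhhA ⇒ hymmmhAhhA   [S ::= m m m]
hymmmhAhhA ⇒ hymmmhhhhA   [A ::= h]
hymmmhhhhA ⇒ hymmmhhhhySh   [A ::= y S h]
hymmmhhhhySh ⇒ hymmmhhhhymmmh   [S ::= m m m]

S⇒AA⇒ShA⇒AAhA⇒hAhA⇒hShhA⇒hAAhhA⇒hyShAhhA⇒hymmmhAhhA⇒hymmmhhhhA⇒hymmmhhhhySh⇒hymmmhhhhymmmh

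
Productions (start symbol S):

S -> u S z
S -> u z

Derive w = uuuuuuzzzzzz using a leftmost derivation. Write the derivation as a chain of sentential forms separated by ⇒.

S ⇒ uSz   [S -> u S z]
uSz ⇒ uuSzz   [S -> u S z]
uuSzz ⇒ uuuSzzz   [S -> u S z]
uuuSzzz ⇒ uuuuSzzzz   [S -> u S z]
uuuuSzzzz ⇒ uuuuuSzzzzz   [S -> u S z]
uuuuuSzzzzz ⇒ uuuuuuzzzzzz   [S -> u z]

S ⇒ uSz ⇒ uuSzz ⇒ uuuSzzz ⇒ uuuuSzzzz ⇒ uuuuuSzzzzz ⇒ uuuuuuzzzzzz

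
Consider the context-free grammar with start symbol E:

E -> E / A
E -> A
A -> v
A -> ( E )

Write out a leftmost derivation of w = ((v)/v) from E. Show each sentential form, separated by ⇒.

E ⇒ A ⇒ (E) ⇒ (E/A) ⇒ (A/A) ⇒ ((E)/A) ⇒ ((A)/A) ⇒ ((v)/A) ⇒ ((v)/v)

E ⇒ A   [E -> A]
A ⇒ (E)   [A -> ( E )]
(E) ⇒ (E/A)   [E -> E / A]
(E/A) ⇒ (A/A)   [E -> A]
(A/A) ⇒ ((E)/A)   [A -> ( E )]
((E)/A) ⇒ ((A)/A)   [E -> A]
((A)/A) ⇒ ((v)/A)   [A -> v]
((v)/A) ⇒ ((v)/v)   [A -> v]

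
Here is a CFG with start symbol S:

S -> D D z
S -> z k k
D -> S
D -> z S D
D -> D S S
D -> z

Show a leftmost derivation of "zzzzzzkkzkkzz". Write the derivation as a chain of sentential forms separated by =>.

S => DDz => DSSDz => zSDSSDz => zDDzDSSDz => zzDzDSSDz => zzzzDSSDz => zzzzzSSDz => zzzzzzkkSDz => zzzzzzkkzkkDz => zzzzzzkkzkkzz

S => DDz   [S -> D D z]
DDz => DSSDz   [D -> D S S]
DSSDz => zSDSSDz   [D -> z S D]
zSDSSDz => zDDzDSSDz   [S -> D D z]
zDDzDSSDz => zzDzDSSDz   [D -> z]
zzDzDSSDz => zzzzDSSDz   [D -> z]
zzzzDSSDz => zzzzzSSDz   [D -> z]
zzzzzSSDz => zzzzzzkkSDz   [S -> z k k]
zzzzzzkkSDz => zzzzzzkkzkkDz   [S -> z k k]
zzzzzzkkzkkDz => zzzzzzkkzkkzz   [D -> z]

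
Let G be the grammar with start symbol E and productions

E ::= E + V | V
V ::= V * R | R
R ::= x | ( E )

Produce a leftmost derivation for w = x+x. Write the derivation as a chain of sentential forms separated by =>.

E=>E+V=>V+V=>R+V=>x+V=>x+R=>x+x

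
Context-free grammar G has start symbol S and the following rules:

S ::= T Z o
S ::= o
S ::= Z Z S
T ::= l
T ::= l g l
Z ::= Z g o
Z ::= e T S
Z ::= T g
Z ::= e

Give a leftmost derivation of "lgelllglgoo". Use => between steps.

S => ZZS => TgZS => lgZS => lgeTSS => lgelSS => lgelTZoS => lgellZoS => lgellTgoS => lgelllglgoS => lgelllglgoo

S => ZZS   [S ::= Z Z S]
ZZS => TgZS   [Z ::= T g]
TgZS => lgZS   [T ::= l]
lgZS => lgeTSS   [Z ::= e T S]
lgeTSS => lgelSS   [T ::= l]
lgelSS => lgelTZoS   [S ::= T Z o]
lgelTZoS => lgellZoS   [T ::= l]
lgellZoS => lgellTgoS   [Z ::= T g]
lgellTgoS => lgelllglgoS   [T ::= l g l]
lgelllglgoS => lgelllglgoo   [S ::= o]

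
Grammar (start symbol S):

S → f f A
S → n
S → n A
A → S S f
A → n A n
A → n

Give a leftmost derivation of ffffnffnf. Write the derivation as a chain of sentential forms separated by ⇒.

S ⇒ ffA   [S → f f A]
ffA ⇒ ffSSf   [A → S S f]
ffSSf ⇒ ffffASf   [S → f f A]
ffffASf ⇒ ffffnSf   [A → n]
ffffnSf ⇒ ffffnffAf   [S → f f A]
ffffnffAf ⇒ ffffnffnf   [A → n]

S ⇒ ffA ⇒ ffSSf ⇒ ffffASf ⇒ ffffnSf ⇒ ffffnffAf ⇒ ffffnffnf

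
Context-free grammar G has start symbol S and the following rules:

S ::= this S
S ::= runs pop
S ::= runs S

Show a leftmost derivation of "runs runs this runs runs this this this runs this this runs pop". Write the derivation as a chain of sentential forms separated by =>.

S => runs S => runs runs S => runs runs this S => runs runs this runs S => runs runs this runs runs S => runs runs this runs runs this S => runs runs this runs runs this this S => runs runs this runs runs this this this S => runs runs this runs runs this this this runs S => runs runs this runs runs this this this runs this S => runs runs this runs runs this this this runs this this S => runs runs this runs runs this this this runs this this runs pop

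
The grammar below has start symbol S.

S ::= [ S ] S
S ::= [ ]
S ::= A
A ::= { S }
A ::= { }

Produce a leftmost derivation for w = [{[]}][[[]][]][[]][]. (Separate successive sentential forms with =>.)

S => [S]S => [A]S => [{S}]S => [{[]}]S => [{[]}][S]S => [{[]}][[S]S]S => [{[]}][[[]]S]S => [{[]}][[[]][]]S => [{[]}][[[]][]][S]S => [{[]}][[[]][]][[]]S => [{[]}][[[]][]][[]][]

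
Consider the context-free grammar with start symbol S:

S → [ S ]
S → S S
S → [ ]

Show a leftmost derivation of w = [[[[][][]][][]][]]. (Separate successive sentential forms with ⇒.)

S ⇒ [S]   [S → [ S ]]
[S] ⇒ [SS]   [S → S S]
[SS] ⇒ [[S]S]   [S → [ S ]]
[[S]S] ⇒ [[SS]S]   [S → S S]
[[SS]S] ⇒ [[SSS]S]   [S → S S]
[[SSS]S] ⇒ [[[S]SS]S]   [S → [ S ]]
[[[S]SS]S] ⇒ [[[SS]SS]S]   [S → S S]
[[[SS]SS]S] ⇒ [[[SSS]SS]S]   [S → S S]
[[[SSS]SS]S] ⇒ [[[[]SS]SS]S]   [S → [ ]]
[[[[]SS]SS]S] ⇒ [[[[][]S]SS]S]   [S → [ ]]
[[[[][]S]SS]S] ⇒ [[[[][][]]SS]S]   [S → [ ]]
[[[[][][]]SS]S] ⇒ [[[[][][]][]S]S]   [S → [ ]]
[[[[][][]][]S]S] ⇒ [[[[][][]][][]]S]   [S → [ ]]
[[[[][][]][][]]S] ⇒ [[[[][][]][][]][]]   [S → [ ]]

S ⇒ [S] ⇒ [SS] ⇒ [[S]S] ⇒ [[SS]S] ⇒ [[SSS]S] ⇒ [[[S]SS]S] ⇒ [[[SS]SS]S] ⇒ [[[SSS]SS]S] ⇒ [[[[]SS]SS]S] ⇒ [[[[][]S]SS]S] ⇒ [[[[][][]]SS]S] ⇒ [[[[][][]][]S]S] ⇒ [[[[][][]][][]]S] ⇒ [[[[][][]][][]][]]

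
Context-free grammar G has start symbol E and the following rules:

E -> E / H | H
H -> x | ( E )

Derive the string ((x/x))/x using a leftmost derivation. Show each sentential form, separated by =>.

E => E/H   [E -> E / H]
E/H => H/H   [E -> H]
H/H => (E)/H   [H -> ( E )]
(E)/H => (H)/H   [E -> H]
(H)/H => ((E))/H   [H -> ( E )]
((E))/H => ((E/H))/H   [E -> E / H]
((E/H))/H => ((H/H))/H   [E -> H]
((H/H))/H => ((x/H))/H   [H -> x]
((x/H))/H => ((x/x))/H   [H -> x]
((x/x))/H => ((x/x))/x   [H -> x]

E=>E/H=>H/H=>(E)/H=>(H)/H=>((E))/H=>((E/H))/H=>((H/H))/H=>((x/H))/H=>((x/x))/H=>((x/x))/x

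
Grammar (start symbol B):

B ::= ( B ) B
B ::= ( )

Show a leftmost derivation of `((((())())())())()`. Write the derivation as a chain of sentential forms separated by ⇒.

B ⇒ (B)B ⇒ ((B)B)B ⇒ (((B)B)B)B ⇒ ((((B)B)B)B)B ⇒ ((((())B)B)B)B ⇒ ((((())())B)B)B ⇒ ((((())())())B)B ⇒ ((((())())())())B ⇒ ((((())())())())()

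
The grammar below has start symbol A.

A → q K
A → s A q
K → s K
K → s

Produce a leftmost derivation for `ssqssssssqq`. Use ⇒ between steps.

A ⇒ sAq   [A → s A q]
sAq ⇒ ssAqq   [A → s A q]
ssAqq ⇒ ssqKqq   [A → q K]
ssqKqq ⇒ ssqsKqq   [K → s K]
ssqsKqq ⇒ ssqssKqq   [K → s K]
ssqssKqq ⇒ ssqsssKqq   [K → s K]
ssqsssKqq ⇒ ssqssssKqq   [K → s K]
ssqssssKqq ⇒ ssqsssssKqq   [K → s K]
ssqsssssKqq ⇒ ssqssssssqq   [K → s]

A ⇒ sAq ⇒ ssAqq ⇒ ssqKqq ⇒ ssqsKqq ⇒ ssqssKqq ⇒ ssqsssKqq ⇒ ssqssssKqq ⇒ ssqsssssKqq ⇒ ssqssssssqq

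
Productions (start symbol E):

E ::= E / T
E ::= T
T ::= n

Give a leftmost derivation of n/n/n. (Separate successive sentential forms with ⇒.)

E ⇒ E/T   [E ::= E / T]
E/T ⇒ E/T/T   [E ::= E / T]
E/T/T ⇒ T/T/T   [E ::= T]
T/T/T ⇒ n/T/T   [T ::= n]
n/T/T ⇒ n/n/T   [T ::= n]
n/n/T ⇒ n/n/n   [T ::= n]

E⇒E/T⇒E/T/T⇒T/T/T⇒n/T/T⇒n/n/T⇒n/n/n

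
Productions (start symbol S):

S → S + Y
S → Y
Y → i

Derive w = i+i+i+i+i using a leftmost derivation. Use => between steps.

S=>S+Y=>S+Y+Y=>S+Y+Y+Y=>S+Y+Y+Y+Y=>Y+Y+Y+Y+Y=>i+Y+Y+Y+Y=>i+i+Y+Y+Y=>i+i+i+Y+Y=>i+i+i+i+Y=>i+i+i+i+i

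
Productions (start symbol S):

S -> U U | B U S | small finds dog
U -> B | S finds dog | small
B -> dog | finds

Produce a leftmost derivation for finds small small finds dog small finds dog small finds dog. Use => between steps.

S => B U S   [S -> B U S]
B U S => finds U S   [B -> finds]
finds U S => finds S finds dog S   [U -> S finds dog]
finds S finds dog S => finds U U finds dog S   [S -> U U]
finds U U finds dog S => finds S finds dog U finds dog S   [U -> S finds dog]
finds S finds dog U finds dog S => finds U U finds dog U finds dog S   [S -> U U]
finds U U finds dog U finds dog S => finds small U finds dog U finds dog S   [U -> small]
finds small U finds dog U finds dog S => finds small small finds dog U finds dog S   [U -> small]
finds small small finds dog U finds dog S => finds small small finds dog small finds dog S   [U -> small]
finds small small finds dog small finds dog S => finds small small finds dog small finds dog small finds dog   [S -> small finds dog]

S => B U S => finds U S => finds S finds dog S => finds U U finds dog S => finds S finds dog U finds dog S => finds U U finds dog U finds dog S => finds small U finds dog U finds dog S => finds small small finds dog U finds dog S => finds small small finds dog small finds dog S => finds small small finds dog small finds dog small finds dog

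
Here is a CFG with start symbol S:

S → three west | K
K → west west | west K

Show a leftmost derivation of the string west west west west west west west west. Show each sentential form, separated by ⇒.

S ⇒ K ⇒ west K ⇒ west west K ⇒ west west west K ⇒ west west west west K ⇒ west west west west west K ⇒ west west west west west west K ⇒ west west west west west west west west

S ⇒ K   [S → K]
K ⇒ west K   [K → west K]
west K ⇒ west west K   [K → west K]
west west K ⇒ west west west K   [K → west K]
west west west K ⇒ west west west west K   [K → west K]
west west west west K ⇒ west west west west west K   [K → west K]
west west west west west K ⇒ west west west west west west K   [K → west K]
west west west west west west K ⇒ west west west west west west west west   [K → west west]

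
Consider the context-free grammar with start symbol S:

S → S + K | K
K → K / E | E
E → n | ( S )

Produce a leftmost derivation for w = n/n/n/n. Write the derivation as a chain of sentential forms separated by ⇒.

S ⇒ K   [S → K]
K ⇒ K/E   [K → K / E]
K/E ⇒ K/E/E   [K → K / E]
K/E/E ⇒ K/E/E/E   [K → K / E]
K/E/E/E ⇒ E/E/E/E   [K → E]
E/E/E/E ⇒ n/E/E/E   [E → n]
n/E/E/E ⇒ n/n/E/E   [E → n]
n/n/E/E ⇒ n/n/n/E   [E → n]
n/n/n/E ⇒ n/n/n/n   [E → n]

S ⇒ K ⇒ K/E ⇒ K/E/E ⇒ K/E/E/E ⇒ E/E/E/E ⇒ n/E/E/E ⇒ n/n/E/E ⇒ n/n/n/E ⇒ n/n/n/n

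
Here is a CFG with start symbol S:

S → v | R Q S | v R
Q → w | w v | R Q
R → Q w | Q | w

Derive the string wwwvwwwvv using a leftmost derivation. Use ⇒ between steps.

S ⇒ RQS ⇒ QQS ⇒ RQQS ⇒ wQQS ⇒ wRQQS ⇒ wQwQQS ⇒ wRQwQQS ⇒ wwQwQQS ⇒ wwwvwQQS ⇒ wwwvwwQS ⇒ wwwvwwwvS ⇒ wwwvwwwvv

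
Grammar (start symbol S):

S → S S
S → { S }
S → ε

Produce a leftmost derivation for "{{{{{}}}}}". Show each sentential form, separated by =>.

S => {S}   [S → { S }]
{S} => {SS}   [S → S S]
{SS} => {SSS}   [S → S S]
{SSS} => {SSSS}   [S → S S]
{SSSS} => {{S}SSS}   [S → { S }]
{{S}SSS} => {{{S}}SSS}   [S → { S }]
{{{S}}SSS} => {{{{S}}}SSS}   [S → { S }]
{{{{S}}}SSS} => {{{{{S}}}}SSS}   [S → { S }]
{{{{{S}}}}SSS} => {{{{{}}}}SSS}   [S → ε]
{{{{{}}}}SSS} => {{{{{}}}}SS}   [S → ε]
{{{{{}}}}SS} => {{{{{}}}}S}   [S → ε]
{{{{{}}}}S} => {{{{{}}}}}   [S → ε]

S => {S} => {SS} => {SSS} => {SSSS} => {{S}SSS} => {{{S}}SSS} => {{{{S}}}SSS} => {{{{{S}}}}SSS} => {{{{{}}}}SSS} => {{{{{}}}}SS} => {{{{{}}}}S} => {{{{{}}}}}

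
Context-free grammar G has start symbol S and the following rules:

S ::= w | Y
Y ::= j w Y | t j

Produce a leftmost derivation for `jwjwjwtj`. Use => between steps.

S => Y => jwY => jwjwY => jwjwjwY => jwjwjwtj

S => Y   [S ::= Y]
Y => jwY   [Y ::= j w Y]
jwY => jwjwY   [Y ::= j w Y]
jwjwY => jwjwjwY   [Y ::= j w Y]
jwjwjwY => jwjwjwtj   [Y ::= t j]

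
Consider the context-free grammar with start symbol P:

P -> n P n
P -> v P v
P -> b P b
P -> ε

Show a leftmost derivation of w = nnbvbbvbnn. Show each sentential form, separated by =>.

P=>nPn=>nnPnn=>nnbPbnn=>nnbvPvbnn=>nnbvbPbvbnn=>nnbvbbvbnn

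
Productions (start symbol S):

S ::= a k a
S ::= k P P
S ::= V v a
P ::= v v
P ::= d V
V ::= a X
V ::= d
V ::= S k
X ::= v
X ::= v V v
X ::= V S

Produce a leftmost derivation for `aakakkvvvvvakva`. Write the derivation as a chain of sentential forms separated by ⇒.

S⇒Vva⇒Skva⇒Vvakva⇒aXvakva⇒aVSvakva⇒aSkSvakva⇒aakakSvakva⇒aakakkPPvakva⇒aakakkvvPvakva⇒aakakkvvvvvakva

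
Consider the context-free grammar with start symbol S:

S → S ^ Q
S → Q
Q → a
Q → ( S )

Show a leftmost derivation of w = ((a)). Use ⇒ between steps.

S ⇒ Q   [S → Q]
Q ⇒ (S)   [Q → ( S )]
(S) ⇒ (Q)   [S → Q]
(Q) ⇒ ((S))   [Q → ( S )]
((S)) ⇒ ((Q))   [S → Q]
((Q)) ⇒ ((a))   [Q → a]

S ⇒ Q ⇒ (S) ⇒ (Q) ⇒ ((S)) ⇒ ((Q)) ⇒ ((a))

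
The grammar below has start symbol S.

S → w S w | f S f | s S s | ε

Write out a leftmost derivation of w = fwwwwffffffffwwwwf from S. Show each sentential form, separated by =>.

S=>fSf=>fwSwf=>fwwSwwf=>fwwwSwwwf=>fwwwwSwwwwf=>fwwwwfSfwwwwf=>fwwwwffSffwwwwf=>fwwwwfffSfffwwwwf=>fwwwwffffSffffwwwwf=>fwwwwffffffffwwwwf

S => fSf   [S → f S f]
fSf => fwSwf   [S → w S w]
fwSwf => fwwSwwf   [S → w S w]
fwwSwwf => fwwwSwwwf   [S → w S w]
fwwwSwwwf => fwwwwSwwwwf   [S → w S w]
fwwwwSwwwwf => fwwwwfSfwwwwf   [S → f S f]
fwwwwfSfwwwwf => fwwwwffSffwwwwf   [S → f S f]
fwwwwffSffwwwwf => fwwwwfffSfffwwwwf   [S → f S f]
fwwwwfffSfffwwwwf => fwwwwffffSffffwwwwf   [S → f S f]
fwwwwffffSffffwwwwf => fwwwwffffffffwwwwf   [S → ε]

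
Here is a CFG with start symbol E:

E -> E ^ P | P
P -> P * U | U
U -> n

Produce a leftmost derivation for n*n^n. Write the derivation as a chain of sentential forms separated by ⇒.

E ⇒ E^P ⇒ P^P ⇒ P*U^P ⇒ U*U^P ⇒ n*U^P ⇒ n*n^P ⇒ n*n^U ⇒ n*n^n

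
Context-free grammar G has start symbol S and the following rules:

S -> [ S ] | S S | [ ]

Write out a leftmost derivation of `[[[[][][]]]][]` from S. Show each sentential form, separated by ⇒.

S ⇒ SS   [S -> S S]
SS ⇒ [S]S   [S -> [ S ]]
[S]S ⇒ [[S]]S   [S -> [ S ]]
[[S]]S ⇒ [[[S]]]S   [S -> [ S ]]
[[[S]]]S ⇒ [[[SS]]]S   [S -> S S]
[[[SS]]]S ⇒ [[[SSS]]]S   [S -> S S]
[[[SSS]]]S ⇒ [[[[]SS]]]S   [S -> [ ]]
[[[[]SS]]]S ⇒ [[[[][]S]]]S   [S -> [ ]]
[[[[][]S]]]S ⇒ [[[[][][]]]]S   [S -> [ ]]
[[[[][][]]]]S ⇒ [[[[][][]]]][]   [S -> [ ]]

S⇒SS⇒[S]S⇒[[S]]S⇒[[[S]]]S⇒[[[SS]]]S⇒[[[SSS]]]S⇒[[[[]SS]]]S⇒[[[[][]S]]]S⇒[[[[][][]]]]S⇒[[[[][][]]]][]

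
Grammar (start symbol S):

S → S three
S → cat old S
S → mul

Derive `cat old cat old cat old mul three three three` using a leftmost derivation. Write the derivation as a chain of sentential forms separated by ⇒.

S ⇒ S three ⇒ cat old S three ⇒ cat old S three three ⇒ cat old cat old S three three ⇒ cat old cat old cat old S three three ⇒ cat old cat old cat old S three three three ⇒ cat old cat old cat old mul three three three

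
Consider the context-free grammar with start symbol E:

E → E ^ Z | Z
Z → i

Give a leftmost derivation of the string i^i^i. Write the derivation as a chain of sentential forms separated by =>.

E => E^Z => E^Z^Z => Z^Z^Z => i^Z^Z => i^i^Z => i^i^i

E => E^Z   [E → E ^ Z]
E^Z => E^Z^Z   [E → E ^ Z]
E^Z^Z => Z^Z^Z   [E → Z]
Z^Z^Z => i^Z^Z   [Z → i]
i^Z^Z => i^i^Z   [Z → i]
i^i^Z => i^i^i   [Z → i]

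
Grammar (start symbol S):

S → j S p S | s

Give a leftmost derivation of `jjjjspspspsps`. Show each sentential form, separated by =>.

S => jSpS   [S → j S p S]
jSpS => jjSpSpS   [S → j S p S]
jjSpSpS => jjjSpSpSpS   [S → j S p S]
jjjSpSpSpS => jjjjSpSpSpSpS   [S → j S p S]
jjjjSpSpSpSpS => jjjjspSpSpSpS   [S → s]
jjjjspSpSpSpS => jjjjspspSpSpS   [S → s]
jjjjspspSpSpS => jjjjspspspSpS   [S → s]
jjjjspspspSpS => jjjjspspspspS   [S → s]
jjjjspspspspS => jjjjspspspsps   [S → s]

S => jSpS => jjSpSpS => jjjSpSpSpS => jjjjSpSpSpSpS => jjjjspSpSpSpS => jjjjspspSpSpS => jjjjspspspSpS => jjjjspspspspS => jjjjspspspsps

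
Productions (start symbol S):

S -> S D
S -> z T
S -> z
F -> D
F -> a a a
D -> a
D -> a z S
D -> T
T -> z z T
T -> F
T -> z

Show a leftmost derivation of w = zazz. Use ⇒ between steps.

S ⇒ SD   [S -> S D]
SD ⇒ SDD   [S -> S D]
SDD ⇒ zTDD   [S -> z T]
zTDD ⇒ zFDD   [T -> F]
zFDD ⇒ zDDD   [F -> D]
zDDD ⇒ zaDD   [D -> a]
zaDD ⇒ zaTD   [D -> T]
zaTD ⇒ zazD   [T -> z]
zazD ⇒ zazT   [D -> T]
zazT ⇒ zazz   [T -> z]

S ⇒ SD ⇒ SDD ⇒ zTDD ⇒ zFDD ⇒ zDDD ⇒ zaDD ⇒ zaTD ⇒ zazD ⇒ zazT ⇒ zazz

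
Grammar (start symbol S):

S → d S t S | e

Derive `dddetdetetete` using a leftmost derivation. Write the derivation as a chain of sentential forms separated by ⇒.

S ⇒ dStS   [S → d S t S]
dStS ⇒ ddStStS   [S → d S t S]
ddStStS ⇒ dddStStStS   [S → d S t S]
dddStStStS ⇒ dddetStStS   [S → e]
dddetStStS ⇒ dddetdStStStS   [S → d S t S]
dddetdStStStS ⇒ dddetdetStStS   [S → e]
dddetdetStStS ⇒ dddetdetetStS   [S → e]
dddetdetetStS ⇒ dddetdetetetS   [S → e]
dddetdetetetS ⇒ dddetdetetete   [S → e]

S ⇒ dStS ⇒ ddStStS ⇒ dddStStStS ⇒ dddetStStS ⇒ dddetdStStStS ⇒ dddetdetStStS ⇒ dddetdetetStS ⇒ dddetdetetetS ⇒ dddetdetetete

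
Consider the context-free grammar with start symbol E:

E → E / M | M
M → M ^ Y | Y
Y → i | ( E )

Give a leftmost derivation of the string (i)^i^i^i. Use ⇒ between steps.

E⇒M⇒M^Y⇒M^Y^Y⇒M^Y^Y^Y⇒Y^Y^Y^Y⇒(E)^Y^Y^Y⇒(M)^Y^Y^Y⇒(Y)^Y^Y^Y⇒(i)^Y^Y^Y⇒(i)^i^Y^Y⇒(i)^i^i^Y⇒(i)^i^i^i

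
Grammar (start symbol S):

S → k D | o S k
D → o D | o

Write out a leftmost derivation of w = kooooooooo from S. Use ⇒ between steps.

S ⇒ kD ⇒ koD ⇒ kooD ⇒ koooD ⇒ kooooD ⇒ koooooD ⇒ kooooooD ⇒ koooooooD ⇒ kooooooooD ⇒ kooooooooo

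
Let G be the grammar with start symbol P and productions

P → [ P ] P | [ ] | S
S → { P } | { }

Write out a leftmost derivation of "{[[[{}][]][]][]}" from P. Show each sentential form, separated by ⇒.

P ⇒ S ⇒ {P} ⇒ {[P]P} ⇒ {[[P]P]P} ⇒ {[[[P]P]P]P} ⇒ {[[[S]P]P]P} ⇒ {[[[{}]P]P]P} ⇒ {[[[{}][]]P]P} ⇒ {[[[{}][]][]]P} ⇒ {[[[{}][]][]][]}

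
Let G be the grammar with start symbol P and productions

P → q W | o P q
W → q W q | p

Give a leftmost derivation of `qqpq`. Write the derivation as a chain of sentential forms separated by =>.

P => qW   [P → q W]
qW => qqWq   [W → q W q]
qqWq => qqpq   [W → p]

P=>qW=>qqWq=>qqpq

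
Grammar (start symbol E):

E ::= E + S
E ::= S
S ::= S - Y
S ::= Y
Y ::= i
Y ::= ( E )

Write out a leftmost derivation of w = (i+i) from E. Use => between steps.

E => S   [E ::= S]
S => Y   [S ::= Y]
Y => (E)   [Y ::= ( E )]
(E) => (E+S)   [E ::= E + S]
(E+S) => (S+S)   [E ::= S]
(S+S) => (Y+S)   [S ::= Y]
(Y+S) => (i+S)   [Y ::= i]
(i+S) => (i+Y)   [S ::= Y]
(i+Y) => (i+i)   [Y ::= i]

E=>S=>Y=>(E)=>(E+S)=>(S+S)=>(Y+S)=>(i+S)=>(i+Y)=>(i+i)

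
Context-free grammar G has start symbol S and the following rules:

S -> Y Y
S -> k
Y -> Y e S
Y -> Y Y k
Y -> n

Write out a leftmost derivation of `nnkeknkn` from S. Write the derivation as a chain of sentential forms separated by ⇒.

S ⇒ YY   [S -> Y Y]
YY ⇒ YYkY   [Y -> Y Y k]
YYkY ⇒ YeSYkY   [Y -> Y e S]
YeSYkY ⇒ YYkeSYkY   [Y -> Y Y k]
YYkeSYkY ⇒ nYkeSYkY   [Y -> n]
nYkeSYkY ⇒ nnkeSYkY   [Y -> n]
nnkeSYkY ⇒ nnkekYkY   [S -> k]
nnkekYkY ⇒ nnkeknkY   [Y -> n]
nnkeknkY ⇒ nnkeknkn   [Y -> n]

S⇒YY⇒YYkY⇒YeSYkY⇒YYkeSYkY⇒nYkeSYkY⇒nnkeSYkY⇒nnkekYkY⇒nnkeknkY⇒nnkeknkn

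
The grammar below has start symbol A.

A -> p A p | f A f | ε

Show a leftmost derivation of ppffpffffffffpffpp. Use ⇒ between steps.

A ⇒ pAp   [A -> p A p]
pAp ⇒ ppApp   [A -> p A p]
ppApp ⇒ ppfAfpp   [A -> f A f]
ppfAfpp ⇒ ppffAffpp   [A -> f A f]
ppffAffpp ⇒ ppffpApffpp   [A -> p A p]
ppffpApffpp ⇒ ppffpfAfpffpp   [A -> f A f]
ppffpfAfpffpp ⇒ ppffpffAffpffpp   [A -> f A f]
ppffpffAffpffpp ⇒ ppffpfffAfffpffpp   [A -> f A f]
ppffpfffAfffpffpp ⇒ ppffpffffAffffpffpp   [A -> f A f]
ppffpffffAffffpffpp ⇒ ppffpffffffffpffpp   [A -> ε]

A⇒pAp⇒ppApp⇒ppfAfpp⇒ppffAffpp⇒ppffpApffpp⇒ppffpfAfpffpp⇒ppffpffAffpffpp⇒ppffpfffAfffpffpp⇒ppffpffffAffffpffpp⇒ppffpffffffffpffpp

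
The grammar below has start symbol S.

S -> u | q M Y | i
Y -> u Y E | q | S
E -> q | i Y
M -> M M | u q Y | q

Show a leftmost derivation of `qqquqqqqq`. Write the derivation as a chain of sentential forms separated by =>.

S => qMY   [S -> q M Y]
qMY => qMMY   [M -> M M]
qMMY => qMMMY   [M -> M M]
qMMMY => qMMMMY   [M -> M M]
qMMMMY => qqMMMY   [M -> q]
qqMMMY => qqMMMMY   [M -> M M]
qqMMMMY => qqqMMMY   [M -> q]
qqqMMMY => qqquqYMMY   [M -> u q Y]
qqquqYMMY => qqquqqMMY   [Y -> q]
qqquqqMMY => qqquqqqMY   [M -> q]
qqquqqqMY => qqquqqqqY   [M -> q]
qqquqqqqY => qqquqqqqq   [Y -> q]

S => qMY => qMMY => qMMMY => qMMMMY => qqMMMY => qqMMMMY => qqqMMMY => qqquqYMMY => qqquqqMMY => qqquqqqMY => qqquqqqqY => qqquqqqqq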